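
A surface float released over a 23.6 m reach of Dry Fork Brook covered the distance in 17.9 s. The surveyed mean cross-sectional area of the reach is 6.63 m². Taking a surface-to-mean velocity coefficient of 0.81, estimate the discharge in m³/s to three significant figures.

v_surface = L / t̄ = 23.6 / 17.9 = 1.318 m/s
v_mean = 0.81 × 1.318 = 1.068 m/s
Q = A × v_mean = 6.63 × 1.068 = 7.080 m³/s

7.08 m³/s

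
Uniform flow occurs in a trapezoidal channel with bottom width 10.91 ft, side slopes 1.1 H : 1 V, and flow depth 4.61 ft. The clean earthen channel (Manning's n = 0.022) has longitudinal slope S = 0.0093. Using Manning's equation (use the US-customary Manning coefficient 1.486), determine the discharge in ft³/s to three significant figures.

997 ft³/s

A = (b + z·y)·y = (10.91 + 1.1×4.61)×4.61 = 73.67 ft²
P = b + 2y√(1+z²) = 10.91 + 2×4.61×√(1+1.1²) = 24.62 ft
R = A/P = 73.67/24.62 = 2.993 ft
Q = (1.486/n)·A·R^(2/3)·S^(1/2) = (1.486/0.022) × 73.67 × 2.993^(2/3) × 0.0093^(1/2) = 996.6 ft³/s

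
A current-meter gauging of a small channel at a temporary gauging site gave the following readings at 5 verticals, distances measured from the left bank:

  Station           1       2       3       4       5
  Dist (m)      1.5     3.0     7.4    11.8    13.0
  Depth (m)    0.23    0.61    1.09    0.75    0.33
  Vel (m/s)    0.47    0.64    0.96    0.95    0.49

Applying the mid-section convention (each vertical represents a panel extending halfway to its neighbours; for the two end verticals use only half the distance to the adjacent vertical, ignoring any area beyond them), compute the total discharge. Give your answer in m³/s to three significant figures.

w_1 = (3.0 − 1.5)/2 = 0.75 m; q_1 = 0.47 × 0.23 × 0.75 = 0.08108 m³/s
w_2 = (7.4 − 1.5)/2 = 2.95 m; q_2 = 0.64 × 0.61 × 2.95 = 1.152 m³/s
w_3 = (11.8 − 3.0)/2 = 4.4 m; q_3 = 0.96 × 1.09 × 4.4 = 4.604 m³/s
w_4 = (13.0 − 7.4)/2 = 2.8 m; q_4 = 0.95 × 0.75 × 2.8 = 1.995 m³/s
w_5 = (13.0 − 11.8)/2 = 0.6 m; q_5 = 0.49 × 0.33 × 0.6 = 0.09702 m³/s
Q = Σ qᵢ = 7.929 m³/s

7.93 m³/s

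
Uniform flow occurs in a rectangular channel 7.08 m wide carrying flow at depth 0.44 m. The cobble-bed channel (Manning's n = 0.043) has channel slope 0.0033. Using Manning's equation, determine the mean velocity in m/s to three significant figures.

0.715 m/s

A = b·y = 7.08 × 0.44 = 3.115 m²
P = b + 2y = 7.08 + 2×0.44 = 7.960 m
R = A/P = 3.115/7.960 = 0.3914 m
Q = (1/n)·A·R^(2/3)·S^(1/2) = (1/0.043) × 3.115 × 0.3914^(2/3) × 0.0033^(1/2) = 2.227 m³/s
V = Q/A = 2.227/3.115 = 0.7148 m/s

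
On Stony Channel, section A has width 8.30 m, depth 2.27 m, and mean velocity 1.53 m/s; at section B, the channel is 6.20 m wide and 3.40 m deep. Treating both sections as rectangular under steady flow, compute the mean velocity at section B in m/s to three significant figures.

Q = A₁V₁ = (8.30×2.27) × 1.53 = 28.83 m³/s
A₂ = 6.20 × 3.40 = 21.08 m²
V₂ = Q/A₂ = 28.83/21.08 = 1.367 m/s

1.37 m/s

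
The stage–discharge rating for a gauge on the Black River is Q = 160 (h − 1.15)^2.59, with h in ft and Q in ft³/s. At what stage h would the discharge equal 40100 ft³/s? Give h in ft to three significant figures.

h − h₀ = (Q/C)^(1/b) = (40100/160)^(1/2.59) = 8.438 ft
h = 1.15 + 8.438 = 9.588 ft

9.59 ft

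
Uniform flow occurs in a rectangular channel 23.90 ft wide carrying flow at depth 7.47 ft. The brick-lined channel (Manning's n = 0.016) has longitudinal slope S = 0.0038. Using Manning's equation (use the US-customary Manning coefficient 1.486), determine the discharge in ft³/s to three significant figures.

2830 ft³/s

A = b·y = 23.90 × 7.47 = 178.5 ft²
P = b + 2y = 23.90 + 2×7.47 = 38.84 ft
R = A/P = 178.5/38.84 = 4.597 ft
Q = (1.486/n)·A·R^(2/3)·S^(1/2) = (1.486/0.016) × 178.5 × 4.597^(2/3) × 0.0038^(1/2) = 2826 ft³/s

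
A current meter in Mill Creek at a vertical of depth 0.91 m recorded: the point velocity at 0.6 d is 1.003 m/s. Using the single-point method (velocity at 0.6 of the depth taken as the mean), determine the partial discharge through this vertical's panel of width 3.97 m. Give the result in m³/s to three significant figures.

v̄ = v₀.₆ = 1.003 m/s
q = v̄ × d × w = 1.003 × 0.91 × 3.97 = 3.624 m³/s

3.62 m³/s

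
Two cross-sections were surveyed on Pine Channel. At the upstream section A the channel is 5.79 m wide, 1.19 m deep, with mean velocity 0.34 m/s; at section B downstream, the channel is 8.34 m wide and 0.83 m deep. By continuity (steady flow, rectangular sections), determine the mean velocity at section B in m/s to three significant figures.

Q = A₁V₁ = (5.79×1.19) × 0.34 = 2.343 m³/s
A₂ = 8.34 × 0.83 = 6.922 m²
V₂ = Q/A₂ = 2.343/6.922 = 0.3384 m/s

0.338 m/s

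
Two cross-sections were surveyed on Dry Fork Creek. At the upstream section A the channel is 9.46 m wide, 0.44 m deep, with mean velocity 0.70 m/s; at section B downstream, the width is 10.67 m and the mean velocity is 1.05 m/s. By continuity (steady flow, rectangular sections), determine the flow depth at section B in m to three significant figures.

0.260 m

Q = A₁V₁ = (9.46×0.44) × 0.70 = 2.914 m³/s
d₂ = Q/(b₂ V₂) = 2.914/(10.67×1.05) = 0.2601 m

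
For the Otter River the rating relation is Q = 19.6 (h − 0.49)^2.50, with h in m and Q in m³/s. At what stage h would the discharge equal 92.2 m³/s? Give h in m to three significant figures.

2.35 m

h − h₀ = (Q/C)^(1/b) = (92.2/19.6)^(1/2.50) = 1.858 m
h = 0.49 + 1.858 = 2.348 m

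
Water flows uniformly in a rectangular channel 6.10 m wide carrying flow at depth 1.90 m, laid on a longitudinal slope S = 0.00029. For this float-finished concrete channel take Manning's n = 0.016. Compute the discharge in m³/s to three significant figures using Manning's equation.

13.7 m³/s

A = b·y = 6.10 × 1.90 = 11.59 m²
P = b + 2y = 6.10 + 2×1.90 = 9.900 m
R = A/P = 11.59/9.900 = 1.171 m
Q = (1/n)·A·R^(2/3)·S^(1/2) = (1/0.016) × 11.59 × 1.171^(2/3) × 0.00029^(1/2) = 13.70 m³/s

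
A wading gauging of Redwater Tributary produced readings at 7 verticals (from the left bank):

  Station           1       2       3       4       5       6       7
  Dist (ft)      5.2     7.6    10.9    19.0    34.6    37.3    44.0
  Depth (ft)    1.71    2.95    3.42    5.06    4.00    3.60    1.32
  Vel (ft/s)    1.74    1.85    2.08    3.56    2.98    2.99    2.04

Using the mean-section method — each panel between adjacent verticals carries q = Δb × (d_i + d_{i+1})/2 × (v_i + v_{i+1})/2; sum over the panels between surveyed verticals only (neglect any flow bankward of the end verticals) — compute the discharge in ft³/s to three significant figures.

431 ft³/s

Panel 1-2: Δb = 2.4 ft, d̄ = (1.71+2.95)/2 = 2.33, v̄ = (1.74+1.85)/2 = 1.795 → q = 2.4×2.33×1.795 = 10.04 ft³/s
Panel 2-3: Δb = 3.3 ft, d̄ = (2.95+3.42)/2 = 3.185, v̄ = (1.85+2.08)/2 = 1.965 → q = 3.3×3.185×1.965 = 20.65 ft³/s
Panel 3-4: Δb = 8.1 ft, d̄ = (3.42+5.06)/2 = 4.24, v̄ = (2.08+3.56)/2 = 2.82 → q = 8.1×4.24×2.82 = 96.85 ft³/s
Panel 4-5: Δb = 15.6 ft, d̄ = (5.06+4.00)/2 = 4.53, v̄ = (3.56+2.98)/2 = 3.27 → q = 15.6×4.53×3.27 = 231.1 ft³/s
Panel 5-6: Δb = 2.7 ft, d̄ = (4.00+3.60)/2 = 3.8, v̄ = (2.98+2.99)/2 = 2.985 → q = 2.7×3.8×2.985 = 30.63 ft³/s
Panel 6-7: Δb = 6.7 ft, d̄ = (3.60+1.32)/2 = 2.46, v̄ = (2.99+2.04)/2 = 2.515 → q = 6.7×2.46×2.515 = 41.45 ft³/s
Q = Σ q = 430.7 ft³/s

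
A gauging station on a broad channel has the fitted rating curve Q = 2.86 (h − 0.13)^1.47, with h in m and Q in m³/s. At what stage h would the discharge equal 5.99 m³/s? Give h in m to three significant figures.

1.78 m

h − h₀ = (Q/C)^(1/b) = (5.99/2.86)^(1/1.47) = 1.654 m
h = 0.13 + 1.654 = 1.784 m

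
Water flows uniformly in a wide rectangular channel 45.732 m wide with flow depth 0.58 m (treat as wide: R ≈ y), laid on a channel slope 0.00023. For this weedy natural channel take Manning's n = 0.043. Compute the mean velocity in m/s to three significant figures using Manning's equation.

0.245 m/s

A = b·y = 45.732 × 0.58 = 26.52 m²
Wide channel: R ≈ y = 0.58 m
Q = (1/n)·A·R^(2/3)·S^(1/2) = (1/0.043) × 26.52 × 0.5800^(2/3) × 0.00023^(1/2) = 6.506 m³/s
V = Q/A = 6.506/26.52 = 0.2453 m/s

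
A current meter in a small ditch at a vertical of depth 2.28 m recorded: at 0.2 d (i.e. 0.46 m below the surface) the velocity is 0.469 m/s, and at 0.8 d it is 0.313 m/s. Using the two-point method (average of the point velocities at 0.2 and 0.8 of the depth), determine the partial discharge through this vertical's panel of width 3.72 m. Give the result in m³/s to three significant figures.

v̄ = (0.469 + 0.313) / 2 = 0.3910 m/s
q = v̄ × d × w = 0.3910 × 2.28 × 3.72 = 3.316 m³/s

3.32 m³/s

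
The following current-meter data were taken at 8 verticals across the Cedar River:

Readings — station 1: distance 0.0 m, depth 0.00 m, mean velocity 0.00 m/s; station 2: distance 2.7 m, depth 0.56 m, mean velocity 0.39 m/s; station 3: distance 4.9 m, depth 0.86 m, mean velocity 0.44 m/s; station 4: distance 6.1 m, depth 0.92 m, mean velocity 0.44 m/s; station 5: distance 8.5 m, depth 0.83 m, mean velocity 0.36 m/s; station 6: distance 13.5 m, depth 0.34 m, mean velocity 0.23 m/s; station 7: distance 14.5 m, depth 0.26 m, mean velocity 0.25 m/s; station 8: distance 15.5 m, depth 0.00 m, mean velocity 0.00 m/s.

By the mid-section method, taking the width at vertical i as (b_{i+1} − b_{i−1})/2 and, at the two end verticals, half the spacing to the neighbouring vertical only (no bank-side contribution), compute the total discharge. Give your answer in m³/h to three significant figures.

11900 m³/h

w_2 = (4.9 − 0.0)/2 = 2.45 m; q_2 = 0.39 × 0.56 × 2.45 = 0.5351 m³/s
w_3 = (6.1 − 2.7)/2 = 1.7 m; q_3 = 0.44 × 0.86 × 1.7 = 0.6433 m³/s
w_4 = (8.5 − 4.9)/2 = 1.8 m; q_4 = 0.44 × 0.92 × 1.8 = 0.7286 m³/s
w_5 = (13.5 − 6.1)/2 = 3.7 m; q_5 = 0.36 × 0.83 × 3.7 = 1.106 m³/s
w_6 = (14.5 − 8.5)/2 = 3 m; q_6 = 0.23 × 0.34 × 3 = 0.2346 m³/s
w_7 = (15.5 − 13.5)/2 = 1 m; q_7 = 0.25 × 0.26 × 1 = 0.06500 m³/s
Stations 1, 8 contribute zero (depth or velocity is 0).
Q = Σ qᵢ = 3.312 m³/s
= 3.312 × 3600 = 11920 m³/h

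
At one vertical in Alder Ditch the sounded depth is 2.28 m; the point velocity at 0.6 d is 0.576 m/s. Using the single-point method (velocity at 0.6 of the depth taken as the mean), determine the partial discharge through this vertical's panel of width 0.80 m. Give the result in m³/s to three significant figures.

v̄ = v₀.₆ = 0.576 m/s
q = v̄ × d × w = 0.5760 × 2.28 × 0.80 = 1.051 m³/s

1.05 m³/s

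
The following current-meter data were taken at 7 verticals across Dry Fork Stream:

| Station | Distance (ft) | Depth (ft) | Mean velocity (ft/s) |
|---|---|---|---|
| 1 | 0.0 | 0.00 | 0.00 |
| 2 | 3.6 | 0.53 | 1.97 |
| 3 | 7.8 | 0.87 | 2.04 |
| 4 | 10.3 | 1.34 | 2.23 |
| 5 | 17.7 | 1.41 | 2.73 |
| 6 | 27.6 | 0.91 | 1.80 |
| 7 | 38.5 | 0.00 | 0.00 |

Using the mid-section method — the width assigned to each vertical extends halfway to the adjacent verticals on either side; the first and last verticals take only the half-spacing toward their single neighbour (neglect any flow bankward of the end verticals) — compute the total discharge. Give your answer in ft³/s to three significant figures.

w_2 = (7.8 − 0.0)/2 = 3.9 ft; q_2 = 1.97 × 0.53 × 3.9 = 4.072 ft³/s
w_3 = (10.3 − 3.6)/2 = 3.35 ft; q_3 = 2.04 × 0.87 × 3.35 = 5.946 ft³/s
w_4 = (17.7 − 7.8)/2 = 4.95 ft; q_4 = 2.23 × 1.34 × 4.95 = 14.79 ft³/s
w_5 = (27.6 − 10.3)/2 = 8.65 ft; q_5 = 2.73 × 1.41 × 8.65 = 33.30 ft³/s
w_6 = (38.5 − 17.7)/2 = 10.4 ft; q_6 = 1.80 × 0.91 × 10.4 = 17.04 ft³/s
Stations 1, 7 contribute zero (depth or velocity is 0).
Q = Σ qᵢ = 75.14 ft³/s

75.1 ft³/s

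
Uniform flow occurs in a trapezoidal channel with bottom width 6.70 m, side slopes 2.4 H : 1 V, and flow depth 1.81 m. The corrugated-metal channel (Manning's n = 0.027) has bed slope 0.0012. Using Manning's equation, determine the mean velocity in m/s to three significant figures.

A = (b + z·y)·y = (6.70 + 2.4×1.81)×1.81 = 19.99 m²
P = b + 2y√(1+z²) = 6.70 + 2×1.81×√(1+2.4²) = 16.11 m
R = A/P = 19.99/16.11 = 1.241 m
Q = (1/n)·A·R^(2/3)·S^(1/2) = (1/0.027) × 19.99 × 1.241^(2/3) × 0.0012^(1/2) = 29.61 m³/s
V = Q/A = 29.61/19.99 = 1.481 m/s

1.48 m/s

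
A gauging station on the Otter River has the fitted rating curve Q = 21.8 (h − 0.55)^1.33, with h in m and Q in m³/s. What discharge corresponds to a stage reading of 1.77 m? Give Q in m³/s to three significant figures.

Q = 21.8 × (1.77 − 0.55)^1.33 = 21.8 × 1.22^1.33 = 28.40 m³/s

28.4 m³/s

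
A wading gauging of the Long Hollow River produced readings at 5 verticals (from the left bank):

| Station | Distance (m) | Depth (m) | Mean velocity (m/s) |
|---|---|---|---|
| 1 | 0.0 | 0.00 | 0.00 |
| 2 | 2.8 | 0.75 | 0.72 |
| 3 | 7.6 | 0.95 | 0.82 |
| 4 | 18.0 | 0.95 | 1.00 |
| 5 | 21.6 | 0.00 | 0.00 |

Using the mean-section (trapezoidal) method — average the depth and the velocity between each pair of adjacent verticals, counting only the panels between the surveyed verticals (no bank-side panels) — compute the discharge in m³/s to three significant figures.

13.4 m³/s

Panel 1-2: Δb = 2.8 m, d̄ = (0.00+0.75)/2 = 0.375, v̄ = (0.00+0.72)/2 = 0.36 → q = 2.8×0.375×0.36 = 0.3780 m³/s
Panel 2-3: Δb = 4.8 m, d̄ = (0.75+0.95)/2 = 0.85, v̄ = (0.72+0.82)/2 = 0.77 → q = 4.8×0.85×0.77 = 3.142 m³/s
Panel 3-4: Δb = 10.4 m, d̄ = (0.95+0.95)/2 = 0.95, v̄ = (0.82+1.00)/2 = 0.91 → q = 10.4×0.95×0.91 = 8.991 m³/s
Panel 4-5: Δb = 3.6 m, d̄ = (0.95+0.00)/2 = 0.475, v̄ = (1.00+0.00)/2 = 0.5 → q = 3.6×0.475×0.5 = 0.8550 m³/s
Q = Σ q = 13.37 m³/s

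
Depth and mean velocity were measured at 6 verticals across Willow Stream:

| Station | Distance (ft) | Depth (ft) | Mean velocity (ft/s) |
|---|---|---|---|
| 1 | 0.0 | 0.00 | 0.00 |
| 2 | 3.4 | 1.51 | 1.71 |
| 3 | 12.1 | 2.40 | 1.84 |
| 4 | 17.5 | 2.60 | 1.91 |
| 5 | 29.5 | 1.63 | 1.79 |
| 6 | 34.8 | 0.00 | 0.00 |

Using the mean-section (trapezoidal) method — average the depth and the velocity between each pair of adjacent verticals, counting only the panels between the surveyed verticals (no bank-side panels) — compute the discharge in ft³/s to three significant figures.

Panel 1-2: Δb = 3.4 ft, d̄ = (0.00+1.51)/2 = 0.755, v̄ = (0.00+1.71)/2 = 0.855 → q = 3.4×0.755×0.855 = 2.195 ft³/s
Panel 2-3: Δb = 8.7 ft, d̄ = (1.51+2.40)/2 = 1.955, v̄ = (1.71+1.84)/2 = 1.775 → q = 8.7×1.955×1.775 = 30.19 ft³/s
Panel 3-4: Δb = 5.4 ft, d̄ = (2.40+2.60)/2 = 2.5, v̄ = (1.84+1.91)/2 = 1.875 → q = 5.4×2.5×1.875 = 25.31 ft³/s
Panel 4-5: Δb = 12 ft, d̄ = (2.60+1.63)/2 = 2.115, v̄ = (1.91+1.79)/2 = 1.85 → q = 12×2.115×1.85 = 46.95 ft³/s
Panel 5-6: Δb = 5.3 ft, d̄ = (1.63+0.00)/2 = 0.815, v̄ = (1.79+0.00)/2 = 0.895 → q = 5.3×0.815×0.895 = 3.866 ft³/s
Q = Σ q = 108.5 ft³/s

109 ft³/s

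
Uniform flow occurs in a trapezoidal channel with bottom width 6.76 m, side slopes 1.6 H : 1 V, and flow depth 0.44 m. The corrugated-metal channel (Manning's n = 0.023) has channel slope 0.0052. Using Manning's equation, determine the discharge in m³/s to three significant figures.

5.50 m³/s

A = (b + z·y)·y = (6.76 + 1.6×0.44)×0.44 = 3.284 m²
P = b + 2y√(1+z²) = 6.76 + 2×0.44×√(1+1.6²) = 8.420 m
R = A/P = 3.284/8.420 = 0.3900 m
Q = (1/n)·A·R^(2/3)·S^(1/2) = (1/0.023) × 3.284 × 0.3900^(2/3) × 0.0052^(1/2) = 5.497 m³/s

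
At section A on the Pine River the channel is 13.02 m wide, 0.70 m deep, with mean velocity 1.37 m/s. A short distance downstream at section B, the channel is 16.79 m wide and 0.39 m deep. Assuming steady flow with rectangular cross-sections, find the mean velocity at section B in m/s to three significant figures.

Q = A₁V₁ = (13.02×0.70) × 1.37 = 12.49 m³/s
A₂ = 16.79 × 0.39 = 6.548 m²
V₂ = Q/A₂ = 12.49/6.548 = 1.907 m/s

1.91 m/s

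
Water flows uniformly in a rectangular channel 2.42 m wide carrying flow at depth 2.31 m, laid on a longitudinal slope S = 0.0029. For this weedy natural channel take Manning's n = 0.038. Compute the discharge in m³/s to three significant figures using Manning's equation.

6.79 m³/s

A = b·y = 2.42 × 2.31 = 5.590 m²
P = b + 2y = 2.42 + 2×2.31 = 7.040 m
R = A/P = 5.590/7.040 = 0.7941 m
Q = (1/n)·A·R^(2/3)·S^(1/2) = (1/0.038) × 5.590 × 0.7941^(2/3) × 0.0029^(1/2) = 6.793 m³/s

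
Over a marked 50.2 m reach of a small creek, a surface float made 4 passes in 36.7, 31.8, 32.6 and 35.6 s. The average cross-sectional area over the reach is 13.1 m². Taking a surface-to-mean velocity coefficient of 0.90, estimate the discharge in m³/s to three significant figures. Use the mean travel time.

17.3 m³/s

t̄ = (36.7 + 31.8 + 32.6 + 35.6) / 4 = 34.175 s
v_surface = L / t̄ = 50.2 / 34.175 = 1.469 m/s
v_mean = 0.90 × 1.469 = 1.322 m/s
Q = A × v_mean = 13.1 × 1.322 = 17.32 m³/s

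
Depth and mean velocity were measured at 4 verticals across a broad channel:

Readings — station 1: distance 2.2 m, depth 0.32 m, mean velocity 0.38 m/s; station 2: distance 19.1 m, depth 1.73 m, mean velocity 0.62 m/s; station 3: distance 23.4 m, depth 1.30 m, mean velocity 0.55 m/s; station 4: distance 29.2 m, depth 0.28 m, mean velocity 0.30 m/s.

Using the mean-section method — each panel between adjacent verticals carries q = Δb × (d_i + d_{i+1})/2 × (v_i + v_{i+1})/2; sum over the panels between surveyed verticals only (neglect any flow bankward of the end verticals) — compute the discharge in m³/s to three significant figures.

Panel 1-2: Δb = 16.9 m, d̄ = (0.32+1.73)/2 = 1.025, v̄ = (0.38+0.62)/2 = 0.5 → q = 16.9×1.025×0.5 = 8.661 m³/s
Panel 2-3: Δb = 4.3 m, d̄ = (1.73+1.30)/2 = 1.515, v̄ = (0.62+0.55)/2 = 0.585 → q = 4.3×1.515×0.585 = 3.811 m³/s
Panel 3-4: Δb = 5.8 m, d̄ = (1.30+0.28)/2 = 0.79, v̄ = (0.55+0.30)/2 = 0.425 → q = 5.8×0.79×0.425 = 1.947 m³/s
Q = Σ q = 14.42 m³/s

14.4 m³/s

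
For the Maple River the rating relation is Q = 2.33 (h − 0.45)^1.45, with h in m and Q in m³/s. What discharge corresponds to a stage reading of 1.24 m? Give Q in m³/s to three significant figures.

Q = 2.33 × (1.24 − 0.45)^1.45 = 2.33 × 0.79^1.45 = 1.655 m³/s

1.66 m³/s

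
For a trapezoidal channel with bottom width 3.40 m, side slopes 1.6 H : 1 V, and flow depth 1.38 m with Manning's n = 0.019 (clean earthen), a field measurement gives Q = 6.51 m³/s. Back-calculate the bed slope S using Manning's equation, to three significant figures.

0.000294

A = (b + z·y)·y = (3.40 + 1.6×1.38)×1.38 = 7.739 m²
P = b + 2y√(1+z²) = 3.40 + 2×1.38×√(1+1.6²) = 8.608 m
R = A/P = 7.739/8.608 = 0.8991 m
S = (Q·n / (1·A·R^(2/3)))² = (6.51×0.019 / (1×7.739×0.9315))² = 0.0002944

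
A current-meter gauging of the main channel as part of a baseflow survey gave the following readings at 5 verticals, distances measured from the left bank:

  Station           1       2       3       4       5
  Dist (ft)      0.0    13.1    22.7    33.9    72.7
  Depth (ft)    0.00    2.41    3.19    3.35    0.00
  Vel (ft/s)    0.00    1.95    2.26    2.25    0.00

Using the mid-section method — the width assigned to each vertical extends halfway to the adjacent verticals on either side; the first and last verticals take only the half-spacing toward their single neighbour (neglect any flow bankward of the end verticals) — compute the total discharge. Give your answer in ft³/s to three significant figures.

w_2 = (22.7 − 0.0)/2 = 11.35 ft; q_2 = 1.95 × 2.41 × 11.35 = 53.34 ft³/s
w_3 = (33.9 − 13.1)/2 = 10.4 ft; q_3 = 2.26 × 3.19 × 10.4 = 74.98 ft³/s
w_4 = (72.7 − 22.7)/2 = 25 ft; q_4 = 2.25 × 3.35 × 25 = 188.4 ft³/s
Stations 1, 5 contribute zero (depth or velocity is 0).
Q = Σ qᵢ = 316.8 ft³/s

317 ft³/s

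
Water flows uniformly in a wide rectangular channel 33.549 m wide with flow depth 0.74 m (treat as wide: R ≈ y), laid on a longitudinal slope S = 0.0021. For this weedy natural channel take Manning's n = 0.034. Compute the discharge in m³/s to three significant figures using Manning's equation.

A = b·y = 33.549 × 0.74 = 24.83 m²
Wide channel: R ≈ y = 0.74 m
Q = (1/n)·A·R^(2/3)·S^(1/2) = (1/0.034) × 24.83 × 0.7400^(2/3) × 0.0021^(1/2) = 27.38 m³/s

27.4 m³/s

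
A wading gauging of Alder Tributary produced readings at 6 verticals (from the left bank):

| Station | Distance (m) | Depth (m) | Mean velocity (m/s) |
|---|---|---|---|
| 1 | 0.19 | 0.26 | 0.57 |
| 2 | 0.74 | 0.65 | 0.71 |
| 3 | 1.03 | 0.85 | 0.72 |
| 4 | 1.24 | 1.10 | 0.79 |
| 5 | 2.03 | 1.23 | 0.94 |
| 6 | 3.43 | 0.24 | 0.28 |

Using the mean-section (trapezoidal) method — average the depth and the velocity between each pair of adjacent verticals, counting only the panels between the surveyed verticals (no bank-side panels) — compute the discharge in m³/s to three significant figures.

1.89 m³/s

Panel 1-2: Δb = 0.55 m, d̄ = (0.26+0.65)/2 = 0.455, v̄ = (0.57+0.71)/2 = 0.64 → q = 0.55×0.455×0.64 = 0.1602 m³/s
Panel 2-3: Δb = 0.29 m, d̄ = (0.65+0.85)/2 = 0.75, v̄ = (0.71+0.72)/2 = 0.715 → q = 0.29×0.75×0.715 = 0.1555 m³/s
Panel 3-4: Δb = 0.21 m, d̄ = (0.85+1.10)/2 = 0.975, v̄ = (0.72+0.79)/2 = 0.755 → q = 0.21×0.975×0.755 = 0.1546 m³/s
Panel 4-5: Δb = 0.79 m, d̄ = (1.10+1.23)/2 = 1.165, v̄ = (0.79+0.94)/2 = 0.865 → q = 0.79×1.165×0.865 = 0.7961 m³/s
Panel 5-6: Δb = 1.4 m, d̄ = (1.23+0.24)/2 = 0.735, v̄ = (0.94+0.28)/2 = 0.61 → q = 1.4×0.735×0.61 = 0.6277 m³/s
Q = Σ q = 1.894 m³/s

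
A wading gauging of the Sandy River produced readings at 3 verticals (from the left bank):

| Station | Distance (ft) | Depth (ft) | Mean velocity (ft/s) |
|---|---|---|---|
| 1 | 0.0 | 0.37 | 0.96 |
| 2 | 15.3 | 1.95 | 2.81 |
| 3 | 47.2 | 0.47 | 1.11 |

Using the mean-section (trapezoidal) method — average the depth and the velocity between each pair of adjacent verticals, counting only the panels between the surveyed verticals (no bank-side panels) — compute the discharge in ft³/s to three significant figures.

Panel 1-2: Δb = 15.3 ft, d̄ = (0.37+1.95)/2 = 1.16, v̄ = (0.96+2.81)/2 = 1.885 → q = 15.3×1.16×1.885 = 33.45 ft³/s
Panel 2-3: Δb = 31.9 ft, d̄ = (1.95+0.47)/2 = 1.21, v̄ = (2.81+1.11)/2 = 1.96 → q = 31.9×1.21×1.96 = 75.65 ft³/s
Q = Σ q = 109.1 ft³/s

109 ft³/s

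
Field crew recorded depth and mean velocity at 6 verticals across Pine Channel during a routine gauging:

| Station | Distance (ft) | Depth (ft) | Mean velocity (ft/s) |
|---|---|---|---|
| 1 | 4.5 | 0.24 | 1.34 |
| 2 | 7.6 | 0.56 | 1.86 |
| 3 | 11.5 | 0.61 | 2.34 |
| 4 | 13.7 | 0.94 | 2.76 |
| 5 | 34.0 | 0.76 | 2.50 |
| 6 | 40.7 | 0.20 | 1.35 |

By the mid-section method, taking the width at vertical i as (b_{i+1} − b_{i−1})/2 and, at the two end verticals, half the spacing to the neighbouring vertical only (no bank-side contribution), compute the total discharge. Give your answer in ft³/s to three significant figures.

w_1 = (7.6 − 4.5)/2 = 1.55 ft; q_1 = 1.34 × 0.24 × 1.55 = 0.4985 ft³/s
w_2 = (11.5 − 4.5)/2 = 3.5 ft; q_2 = 1.86 × 0.56 × 3.5 = 3.646 ft³/s
w_3 = (13.7 − 7.6)/2 = 3.05 ft; q_3 = 2.34 × 0.61 × 3.05 = 4.354 ft³/s
w_4 = (34.0 − 11.5)/2 = 11.25 ft; q_4 = 2.76 × 0.94 × 11.25 = 29.19 ft³/s
w_5 = (40.7 − 13.7)/2 = 13.5 ft; q_5 = 2.50 × 0.76 × 13.5 = 25.65 ft³/s
w_6 = (40.7 − 34.0)/2 = 3.35 ft; q_6 = 1.35 × 0.20 × 3.35 = 0.9045 ft³/s
Q = Σ qᵢ = 64.24 ft³/s

64.2 ft³/s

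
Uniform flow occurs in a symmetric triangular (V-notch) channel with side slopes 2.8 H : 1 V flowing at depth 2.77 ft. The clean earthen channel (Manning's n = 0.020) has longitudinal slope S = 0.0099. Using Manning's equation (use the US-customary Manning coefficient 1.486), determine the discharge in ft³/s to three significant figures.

A = z·y² = 2.8×2.77² = 21.48 ft²
P = 2y√(1+z²) = 2×2.77×√(1+2.8²) = 16.47 ft
R = A/P = 21.48/16.47 = 1.304 ft
Q = (1.486/n)·A·R^(2/3)·S^(1/2) = (1.486/0.020) × 21.48 × 1.304^(2/3) × 0.0099^(1/2) = 189.6 ft³/s

190 ft³/s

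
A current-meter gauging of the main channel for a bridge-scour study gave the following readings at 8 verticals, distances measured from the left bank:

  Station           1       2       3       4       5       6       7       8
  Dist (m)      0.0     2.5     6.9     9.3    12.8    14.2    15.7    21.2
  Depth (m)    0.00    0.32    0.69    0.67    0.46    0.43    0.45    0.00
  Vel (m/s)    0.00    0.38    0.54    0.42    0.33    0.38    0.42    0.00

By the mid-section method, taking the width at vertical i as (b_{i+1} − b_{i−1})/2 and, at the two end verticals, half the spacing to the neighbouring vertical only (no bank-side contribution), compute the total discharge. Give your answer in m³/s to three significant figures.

3.79 m³/s

w_2 = (6.9 − 0.0)/2 = 3.45 m; q_2 = 0.38 × 0.32 × 3.45 = 0.4195 m³/s
w_3 = (9.3 − 2.5)/2 = 3.4 m; q_3 = 0.54 × 0.69 × 3.4 = 1.267 m³/s
w_4 = (12.8 − 6.9)/2 = 2.95 m; q_4 = 0.42 × 0.67 × 2.95 = 0.8301 m³/s
w_5 = (14.2 − 9.3)/2 = 2.45 m; q_5 = 0.33 × 0.46 × 2.45 = 0.3719 m³/s
w_6 = (15.7 − 12.8)/2 = 1.45 m; q_6 = 0.38 × 0.43 × 1.45 = 0.2369 m³/s
w_7 = (21.2 − 14.2)/2 = 3.5 m; q_7 = 0.42 × 0.45 × 3.5 = 0.6615 m³/s
Stations 1, 8 contribute zero (depth or velocity is 0).
Q = Σ qᵢ = 3.787 m³/s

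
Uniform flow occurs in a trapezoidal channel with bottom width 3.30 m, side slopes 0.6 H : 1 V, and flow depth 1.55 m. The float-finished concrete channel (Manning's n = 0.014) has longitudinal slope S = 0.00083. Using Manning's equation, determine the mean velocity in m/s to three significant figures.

A = (b + z·y)·y = (3.30 + 0.6×1.55)×1.55 = 6.557 m²
P = b + 2y√(1+z²) = 3.30 + 2×1.55×√(1+0.6²) = 6.915 m
R = A/P = 6.557/6.915 = 0.9481 m
Q = (1/n)·A·R^(2/3)·S^(1/2) = (1/0.014) × 6.557 × 0.9481^(2/3) × 0.00083^(1/2) = 13.02 m³/s
V = Q/A = 13.02/6.557 = 1.986 m/s

1.99 m/s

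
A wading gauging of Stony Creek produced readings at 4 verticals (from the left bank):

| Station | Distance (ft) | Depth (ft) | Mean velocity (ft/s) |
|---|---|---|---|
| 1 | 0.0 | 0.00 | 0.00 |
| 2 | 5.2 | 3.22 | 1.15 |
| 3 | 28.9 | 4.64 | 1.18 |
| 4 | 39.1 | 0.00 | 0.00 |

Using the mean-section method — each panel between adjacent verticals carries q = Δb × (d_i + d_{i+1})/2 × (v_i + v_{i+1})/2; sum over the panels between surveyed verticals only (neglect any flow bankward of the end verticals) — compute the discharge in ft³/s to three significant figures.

127 ft³/s

Panel 1-2: Δb = 5.2 ft, d̄ = (0.00+3.22)/2 = 1.61, v̄ = (0.00+1.15)/2 = 0.575 → q = 5.2×1.61×0.575 = 4.814 ft³/s
Panel 2-3: Δb = 23.7 ft, d̄ = (3.22+4.64)/2 = 3.93, v̄ = (1.15+1.18)/2 = 1.165 → q = 23.7×3.93×1.165 = 108.5 ft³/s
Panel 3-4: Δb = 10.2 ft, d̄ = (4.64+0.00)/2 = 2.32, v̄ = (1.18+0.00)/2 = 0.59 → q = 10.2×2.32×0.59 = 13.96 ft³/s
Q = Σ q = 127.3 ft³/s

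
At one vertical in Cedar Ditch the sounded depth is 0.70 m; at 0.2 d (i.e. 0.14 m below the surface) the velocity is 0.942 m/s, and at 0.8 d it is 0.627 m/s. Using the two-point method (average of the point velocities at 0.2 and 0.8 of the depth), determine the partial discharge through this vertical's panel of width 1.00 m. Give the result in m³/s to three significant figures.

0.549 m³/s

v̄ = (0.942 + 0.627) / 2 = 0.7845 m/s
q = v̄ × d × w = 0.7845 × 0.70 × 1.00 = 0.5492 m³/s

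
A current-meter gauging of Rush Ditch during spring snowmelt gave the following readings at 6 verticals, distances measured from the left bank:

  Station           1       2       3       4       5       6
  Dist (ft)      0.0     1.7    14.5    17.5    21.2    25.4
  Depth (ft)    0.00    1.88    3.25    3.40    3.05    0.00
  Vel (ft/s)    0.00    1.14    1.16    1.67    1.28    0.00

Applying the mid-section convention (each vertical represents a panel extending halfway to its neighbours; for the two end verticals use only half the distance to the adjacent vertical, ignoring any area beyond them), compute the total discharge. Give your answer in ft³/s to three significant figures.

79.8 ft³/s

w_2 = (14.5 − 0.0)/2 = 7.25 ft; q_2 = 1.14 × 1.88 × 7.25 = 15.54 ft³/s
w_3 = (17.5 − 1.7)/2 = 7.9 ft; q_3 = 1.16 × 3.25 × 7.9 = 29.78 ft³/s
w_4 = (21.2 − 14.5)/2 = 3.35 ft; q_4 = 1.67 × 3.40 × 3.35 = 19.02 ft³/s
w_5 = (25.4 − 17.5)/2 = 3.95 ft; q_5 = 1.28 × 3.05 × 3.95 = 15.42 ft³/s
Stations 1, 6 contribute zero (depth or velocity is 0).
Q = Σ qᵢ = 79.76 ft³/s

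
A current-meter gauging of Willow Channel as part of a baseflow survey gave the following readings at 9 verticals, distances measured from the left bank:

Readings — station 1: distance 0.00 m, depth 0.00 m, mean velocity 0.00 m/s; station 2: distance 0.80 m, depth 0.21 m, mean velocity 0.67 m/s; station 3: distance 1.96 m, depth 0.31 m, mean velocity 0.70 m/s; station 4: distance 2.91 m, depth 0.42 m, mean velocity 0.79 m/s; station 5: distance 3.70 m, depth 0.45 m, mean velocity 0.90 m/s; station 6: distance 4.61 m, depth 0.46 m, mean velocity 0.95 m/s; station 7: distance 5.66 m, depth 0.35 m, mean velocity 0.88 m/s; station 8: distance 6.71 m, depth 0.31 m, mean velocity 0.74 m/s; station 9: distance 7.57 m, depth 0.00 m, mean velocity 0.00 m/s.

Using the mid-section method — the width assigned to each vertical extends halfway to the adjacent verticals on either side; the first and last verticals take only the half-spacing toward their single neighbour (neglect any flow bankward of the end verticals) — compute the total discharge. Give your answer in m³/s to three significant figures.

1.97 m³/s

w_2 = (1.96 − 0.00)/2 = 0.98 m; q_2 = 0.67 × 0.21 × 0.98 = 0.1379 m³/s
w_3 = (2.91 − 0.80)/2 = 1.055 m; q_3 = 0.70 × 0.31 × 1.055 = 0.2289 m³/s
w_4 = (3.70 − 1.96)/2 = 0.87 m; q_4 = 0.79 × 0.42 × 0.87 = 0.2887 m³/s
w_5 = (4.61 − 2.91)/2 = 0.85 m; q_5 = 0.90 × 0.45 × 0.85 = 0.3443 m³/s
w_6 = (5.66 − 3.70)/2 = 0.98 m; q_6 = 0.95 × 0.46 × 0.98 = 0.4283 m³/s
w_7 = (6.71 − 4.61)/2 = 1.05 m; q_7 = 0.88 × 0.35 × 1.05 = 0.3234 m³/s
w_8 = (7.57 − 5.66)/2 = 0.955 m; q_8 = 0.74 × 0.31 × 0.955 = 0.2191 m³/s
Stations 1, 9 contribute zero (depth or velocity is 0).
Q = Σ qᵢ = 1.970 m³/s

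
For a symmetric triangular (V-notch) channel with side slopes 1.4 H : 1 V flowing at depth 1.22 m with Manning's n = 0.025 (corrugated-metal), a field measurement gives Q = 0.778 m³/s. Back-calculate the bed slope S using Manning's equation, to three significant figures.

0.000222

A = z·y² = 1.4×1.22² = 2.084 m²
P = 2y√(1+z²) = 2×1.22×√(1+1.4²) = 4.198 m
R = A/P = 2.084/4.198 = 0.4964 m
S = (Q·n / (1·A·R^(2/3)))² = (0.778×0.025 / (1×2.084×0.6269))² = 0.0002217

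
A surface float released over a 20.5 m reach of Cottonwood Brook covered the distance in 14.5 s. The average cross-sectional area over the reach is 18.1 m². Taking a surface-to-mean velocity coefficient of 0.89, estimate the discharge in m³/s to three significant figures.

v_surface = L / t̄ = 20.5 / 14.5 = 1.414 m/s
v_mean = 0.89 × 1.414 = 1.258 m/s
Q = A × v_mean = 18.1 × 1.258 = 22.77 m³/s

22.8 m³/s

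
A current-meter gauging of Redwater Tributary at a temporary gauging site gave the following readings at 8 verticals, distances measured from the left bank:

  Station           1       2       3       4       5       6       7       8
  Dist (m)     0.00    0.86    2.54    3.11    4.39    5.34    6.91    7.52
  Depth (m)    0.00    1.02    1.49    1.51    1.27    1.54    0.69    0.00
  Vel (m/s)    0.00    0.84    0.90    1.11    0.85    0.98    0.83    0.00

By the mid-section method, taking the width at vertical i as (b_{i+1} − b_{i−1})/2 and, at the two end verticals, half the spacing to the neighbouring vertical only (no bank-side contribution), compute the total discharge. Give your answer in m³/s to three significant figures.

w_2 = (2.54 − 0.00)/2 = 1.27 m; q_2 = 0.84 × 1.02 × 1.27 = 1.088 m³/s
w_3 = (3.11 − 0.86)/2 = 1.125 m; q_3 = 0.90 × 1.49 × 1.125 = 1.509 m³/s
w_4 = (4.39 − 2.54)/2 = 0.925 m; q_4 = 1.11 × 1.51 × 0.925 = 1.550 m³/s
w_5 = (5.34 − 3.11)/2 = 1.115 m; q_5 = 0.85 × 1.27 × 1.115 = 1.204 m³/s
w_6 = (6.91 − 4.39)/2 = 1.26 m; q_6 = 0.98 × 1.54 × 1.26 = 1.902 m³/s
w_7 = (7.52 − 5.34)/2 = 1.09 m; q_7 = 0.83 × 0.69 × 1.09 = 0.6242 m³/s
Stations 1, 8 contribute zero (depth or velocity is 0).
Q = Σ qᵢ = 7.877 m³/s

7.88 m³/s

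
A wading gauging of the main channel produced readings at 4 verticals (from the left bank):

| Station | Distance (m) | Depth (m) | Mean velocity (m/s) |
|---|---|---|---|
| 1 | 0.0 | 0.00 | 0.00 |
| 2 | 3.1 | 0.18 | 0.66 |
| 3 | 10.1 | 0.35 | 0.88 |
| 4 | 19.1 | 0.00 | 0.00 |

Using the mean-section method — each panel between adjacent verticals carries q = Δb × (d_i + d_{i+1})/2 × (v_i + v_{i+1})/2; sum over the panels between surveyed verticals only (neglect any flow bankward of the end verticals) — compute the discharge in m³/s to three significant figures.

Panel 1-2: Δb = 3.1 m, d̄ = (0.00+0.18)/2 = 0.09, v̄ = (0.00+0.66)/2 = 0.33 → q = 3.1×0.09×0.33 = 0.09207 m³/s
Panel 2-3: Δb = 7 m, d̄ = (0.18+0.35)/2 = 0.265, v̄ = (0.66+0.88)/2 = 0.77 → q = 7×0.265×0.77 = 1.428 m³/s
Panel 3-4: Δb = 9 m, d̄ = (0.35+0.00)/2 = 0.175, v̄ = (0.88+0.00)/2 = 0.44 → q = 9×0.175×0.44 = 0.6930 m³/s
Q = Σ q = 2.213 m³/s

2.21 m³/s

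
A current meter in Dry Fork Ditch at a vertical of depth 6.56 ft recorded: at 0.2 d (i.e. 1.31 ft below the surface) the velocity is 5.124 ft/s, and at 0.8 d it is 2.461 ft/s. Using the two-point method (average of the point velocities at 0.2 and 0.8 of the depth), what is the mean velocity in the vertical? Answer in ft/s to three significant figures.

v̄ = (5.124 + 2.461) / 2 = 3.793 ft/s

3.79 ft/s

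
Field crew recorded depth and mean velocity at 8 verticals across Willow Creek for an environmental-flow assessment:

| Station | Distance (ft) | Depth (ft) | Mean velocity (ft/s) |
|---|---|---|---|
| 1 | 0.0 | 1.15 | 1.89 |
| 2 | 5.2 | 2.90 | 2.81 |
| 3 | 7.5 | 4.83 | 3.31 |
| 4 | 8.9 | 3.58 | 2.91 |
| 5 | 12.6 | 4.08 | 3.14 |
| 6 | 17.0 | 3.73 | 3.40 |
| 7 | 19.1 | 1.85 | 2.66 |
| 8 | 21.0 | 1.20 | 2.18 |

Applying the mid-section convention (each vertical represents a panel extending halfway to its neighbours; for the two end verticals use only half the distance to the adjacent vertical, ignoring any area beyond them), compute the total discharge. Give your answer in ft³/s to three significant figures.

198 ft³/s

w_1 = (5.2 − 0.0)/2 = 2.6 ft; q_1 = 1.89 × 1.15 × 2.6 = 5.651 ft³/s
w_2 = (7.5 − 0.0)/2 = 3.75 ft; q_2 = 2.81 × 2.90 × 3.75 = 30.56 ft³/s
w_3 = (8.9 − 5.2)/2 = 1.85 ft; q_3 = 3.31 × 4.83 × 1.85 = 29.58 ft³/s
w_4 = (12.6 − 7.5)/2 = 2.55 ft; q_4 = 2.91 × 3.58 × 2.55 = 26.57 ft³/s
w_5 = (17.0 − 8.9)/2 = 4.05 ft; q_5 = 3.14 × 4.08 × 4.05 = 51.89 ft³/s
w_6 = (19.1 − 12.6)/2 = 3.25 ft; q_6 = 3.40 × 3.73 × 3.25 = 41.22 ft³/s
w_7 = (21.0 − 17.0)/2 = 2 ft; q_7 = 2.66 × 1.85 × 2 = 9.842 ft³/s
w_8 = (21.0 − 19.1)/2 = 0.95 ft; q_8 = 2.18 × 1.20 × 0.95 = 2.485 ft³/s
Q = Σ qᵢ = 197.8 ft³/s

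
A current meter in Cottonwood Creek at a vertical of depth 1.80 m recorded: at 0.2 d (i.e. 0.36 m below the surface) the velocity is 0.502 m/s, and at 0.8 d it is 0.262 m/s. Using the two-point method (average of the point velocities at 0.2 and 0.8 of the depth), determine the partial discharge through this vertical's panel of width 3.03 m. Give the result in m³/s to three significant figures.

v̄ = (0.502 + 0.262) / 2 = 0.3820 m/s
q = v̄ × d × w = 0.3820 × 1.80 × 3.03 = 2.083 m³/s

2.08 m³/s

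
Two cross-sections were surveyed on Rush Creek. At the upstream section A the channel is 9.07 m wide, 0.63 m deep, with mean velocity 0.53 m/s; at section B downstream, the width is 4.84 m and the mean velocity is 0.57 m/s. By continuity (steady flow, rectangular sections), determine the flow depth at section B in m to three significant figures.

Q = A₁V₁ = (9.07×0.63) × 0.53 = 3.028 m³/s
d₂ = Q/(b₂ V₂) = 3.028/(4.84×0.57) = 1.098 m

1.10 m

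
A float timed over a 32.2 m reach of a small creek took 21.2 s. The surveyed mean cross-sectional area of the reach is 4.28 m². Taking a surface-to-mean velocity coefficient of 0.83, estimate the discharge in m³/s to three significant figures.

v_surface = L / t̄ = 32.2 / 21.2 = 1.519 m/s
v_mean = 0.83 × 1.519 = 1.261 m/s
Q = A × v_mean = 4.28 × 1.261 = 5.396 m³/s

5.40 m³/s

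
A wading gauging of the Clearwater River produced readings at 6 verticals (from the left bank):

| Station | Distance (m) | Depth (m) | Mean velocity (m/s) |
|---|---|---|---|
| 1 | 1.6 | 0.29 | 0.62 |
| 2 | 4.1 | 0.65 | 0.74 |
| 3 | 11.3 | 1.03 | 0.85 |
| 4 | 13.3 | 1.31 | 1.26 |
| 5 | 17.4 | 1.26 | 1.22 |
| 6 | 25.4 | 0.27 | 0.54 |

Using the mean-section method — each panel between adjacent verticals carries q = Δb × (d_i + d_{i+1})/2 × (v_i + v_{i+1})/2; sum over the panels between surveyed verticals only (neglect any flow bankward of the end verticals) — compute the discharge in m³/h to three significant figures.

Panel 1-2: Δb = 2.5 m, d̄ = (0.29+0.65)/2 = 0.47, v̄ = (0.62+0.74)/2 = 0.68 → q = 2.5×0.47×0.68 = 0.7990 m³/s
Panel 2-3: Δb = 7.2 m, d̄ = (0.65+1.03)/2 = 0.84, v̄ = (0.74+0.85)/2 = 0.795 → q = 7.2×0.84×0.795 = 4.808 m³/s
Panel 3-4: Δb = 2 m, d̄ = (1.03+1.31)/2 = 1.17, v̄ = (0.85+1.26)/2 = 1.055 → q = 2×1.17×1.055 = 2.469 m³/s
Panel 4-5: Δb = 4.1 m, d̄ = (1.31+1.26)/2 = 1.285, v̄ = (1.26+1.22)/2 = 1.24 → q = 4.1×1.285×1.24 = 6.533 m³/s
Panel 5-6: Δb = 8 m, d̄ = (1.26+0.27)/2 = 0.765, v̄ = (1.22+0.54)/2 = 0.88 → q = 8×0.765×0.88 = 5.386 m³/s
Q = Σ q = 19.99 m³/s
= 19.99 × 3600 = 71980 m³/h

72000 m³/h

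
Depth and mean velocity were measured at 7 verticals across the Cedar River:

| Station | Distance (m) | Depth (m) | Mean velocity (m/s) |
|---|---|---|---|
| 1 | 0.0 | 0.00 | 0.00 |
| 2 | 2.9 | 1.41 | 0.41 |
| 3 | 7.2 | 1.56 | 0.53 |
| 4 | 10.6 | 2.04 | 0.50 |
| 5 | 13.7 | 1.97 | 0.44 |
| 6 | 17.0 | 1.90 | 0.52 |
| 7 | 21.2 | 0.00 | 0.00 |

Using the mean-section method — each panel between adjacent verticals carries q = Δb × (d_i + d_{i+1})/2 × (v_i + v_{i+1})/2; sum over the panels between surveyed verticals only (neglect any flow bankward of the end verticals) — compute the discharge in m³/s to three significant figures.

Panel 1-2: Δb = 2.9 m, d̄ = (0.00+1.41)/2 = 0.705, v̄ = (0.00+0.41)/2 = 0.205 → q = 2.9×0.705×0.205 = 0.4191 m³/s
Panel 2-3: Δb = 4.3 m, d̄ = (1.41+1.56)/2 = 1.485, v̄ = (0.41+0.53)/2 = 0.47 → q = 4.3×1.485×0.47 = 3.001 m³/s
Panel 3-4: Δb = 3.4 m, d̄ = (1.56+2.04)/2 = 1.8, v̄ = (0.53+0.50)/2 = 0.515 → q = 3.4×1.8×0.515 = 3.152 m³/s
Panel 4-5: Δb = 3.1 m, d̄ = (2.04+1.97)/2 = 2.005, v̄ = (0.50+0.44)/2 = 0.47 → q = 3.1×2.005×0.47 = 2.921 m³/s
Panel 5-6: Δb = 3.3 m, d̄ = (1.97+1.90)/2 = 1.935, v̄ = (0.44+0.52)/2 = 0.48 → q = 3.3×1.935×0.48 = 3.065 m³/s
Panel 6-7: Δb = 4.2 m, d̄ = (1.90+0.00)/2 = 0.95, v̄ = (0.52+0.00)/2 = 0.26 → q = 4.2×0.95×0.26 = 1.037 m³/s
Q = Σ q = 13.60 m³/s

13.6 m³/s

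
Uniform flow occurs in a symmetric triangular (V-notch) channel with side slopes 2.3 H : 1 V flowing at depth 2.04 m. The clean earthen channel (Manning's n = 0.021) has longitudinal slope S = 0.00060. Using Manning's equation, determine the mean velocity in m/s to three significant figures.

A = z·y² = 2.3×2.04² = 9.572 m²
P = 2y√(1+z²) = 2×2.04×√(1+2.3²) = 10.23 m
R = A/P = 9.572/10.23 = 0.9354 m
Q = (1/n)·A·R^(2/3)·S^(1/2) = (1/0.021) × 9.572 × 0.9354^(2/3) × 0.00060^(1/2) = 10.68 m³/s
V = Q/A = 10.68/9.572 = 1.116 m/s

1.12 m/s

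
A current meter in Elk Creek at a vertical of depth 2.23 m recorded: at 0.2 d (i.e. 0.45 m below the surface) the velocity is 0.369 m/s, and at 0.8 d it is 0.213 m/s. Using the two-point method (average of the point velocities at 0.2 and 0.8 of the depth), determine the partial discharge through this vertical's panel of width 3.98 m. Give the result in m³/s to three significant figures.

v̄ = (0.369 + 0.213) / 2 = 0.2910 m/s
q = v̄ × d × w = 0.2910 × 2.23 × 3.98 = 2.583 m³/s

2.58 m³/s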